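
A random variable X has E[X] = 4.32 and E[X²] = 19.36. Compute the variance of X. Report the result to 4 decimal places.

var(X) = 19.36 − (4.32)² = 0.6976

0.6976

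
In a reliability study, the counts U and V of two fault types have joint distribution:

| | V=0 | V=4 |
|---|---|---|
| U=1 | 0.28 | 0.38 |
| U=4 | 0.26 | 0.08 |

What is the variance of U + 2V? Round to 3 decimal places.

14.250

E[U] = 2.02,  E[V] = 1.84,  E[UV] = 2.8
var(U) = 6.1 − (2.02)² = 2.0196;  var(V) = 7.36 − (1.84)² = 3.9744
Cov(U,V) = 2.8 − (2.02)(1.84) = -0.9168
var(U + 2V) = (1)²·2.0196 + (2)²·3.9744 + 2·(1)·(2)·-0.9168 = 14.25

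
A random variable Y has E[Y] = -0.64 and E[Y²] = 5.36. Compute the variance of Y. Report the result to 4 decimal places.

4.9504

var(Y) = 5.36 − (-0.64)² = 4.9504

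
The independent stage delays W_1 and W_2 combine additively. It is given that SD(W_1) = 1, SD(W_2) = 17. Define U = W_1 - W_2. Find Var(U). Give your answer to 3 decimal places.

290.000

Var(W_1) = 1, Var(W_2) = 289
By independence, Var(U) = (1)²Var(W_1) + (-1)²Var(W_2)
= (1)²·1 + (-1)²·289 = 290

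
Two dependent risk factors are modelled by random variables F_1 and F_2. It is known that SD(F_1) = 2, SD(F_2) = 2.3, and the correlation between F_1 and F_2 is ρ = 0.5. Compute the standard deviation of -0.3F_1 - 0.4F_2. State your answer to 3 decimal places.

1.326

Var(F_1) = (2)² = 4;  Var(F_2) = (2.3)² = 5.29
Cov(F_1,F_2) = ρ·SD(F_1)·SD(F_2) = 0.5·2·2.3 = 2.3
Var(-0.3F_1 - 0.4F_2) = (-0.3)²·Var(F_1) + (-0.4)²·Var(F_2) + 2·(-0.3)·(-0.4)·Cov(F_1,F_2)
= 0.09·4 + 0.16·5.29 + 0.24·2.3 = 1.7584
SD(-0.3F_1 - 0.4F_2) = √1.7584 ≈ 1.326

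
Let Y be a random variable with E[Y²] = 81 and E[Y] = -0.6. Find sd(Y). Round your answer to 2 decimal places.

8.98

var(Y) = 81 − (-0.6)² = 80.64
sd(Y) = √80.64 ≈ 8.98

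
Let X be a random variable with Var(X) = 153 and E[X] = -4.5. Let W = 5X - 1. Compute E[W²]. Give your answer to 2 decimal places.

E[5X - 1] = 5·-4.5 − 1 = -23.5
Var(5X - 1) = (5)²·153 = 3825
E[W²] = Var(W) + (E[W])² = 3825 + (-23.5)² = 4377.25

4377.25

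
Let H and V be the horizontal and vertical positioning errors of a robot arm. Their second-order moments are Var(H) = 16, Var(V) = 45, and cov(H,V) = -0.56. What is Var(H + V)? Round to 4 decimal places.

59.8800

Var(H + V) = (1)²·Var(H) + (1)²·Var(V) + 2·(1)·(1)·cov(H,V)
= 1·16 + 1·45 + 2·-0.56 = 59.88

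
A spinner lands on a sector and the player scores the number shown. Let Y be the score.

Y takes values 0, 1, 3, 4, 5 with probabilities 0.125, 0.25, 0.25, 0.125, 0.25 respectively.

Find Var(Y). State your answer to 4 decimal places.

E[Y] = (0)(0.125) + (1)(0.25) + (3)(0.25) + (4)(0.125) + (5)(0.25) = 2.75
E[Y²] = (0)²(0.125) + (1)²(0.25) + (3)²(0.25) + (4)²(0.125) + (5)²(0.25) = 10.75
Var(Y) = E[Y²] − (E[Y])² = 10.75 − (2.75)² = 3.1875

3.1875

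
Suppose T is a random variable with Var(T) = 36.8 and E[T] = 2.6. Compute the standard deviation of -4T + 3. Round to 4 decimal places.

Var(-4T + 3) = (-4)²·36.8 = 588.8
sd(-4T + 3) = √588.8 ≈ 24.2652

24.2652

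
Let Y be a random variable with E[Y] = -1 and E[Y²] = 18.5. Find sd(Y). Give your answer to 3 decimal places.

V(Y) = 18.5 − (-1)² = 17.5
sd(Y) = √17.5 ≈ 4.183

4.183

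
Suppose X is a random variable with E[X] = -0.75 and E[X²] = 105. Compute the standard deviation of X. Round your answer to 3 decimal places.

var(X) = 105 − (-0.75)² = 104.4375
SD(X) = √104.4375 ≈ 10.219

10.219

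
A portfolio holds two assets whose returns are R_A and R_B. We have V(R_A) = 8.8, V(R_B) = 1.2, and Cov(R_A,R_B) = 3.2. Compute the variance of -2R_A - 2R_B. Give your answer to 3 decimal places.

V(-2R_A - 2R_B) = (-2)²·V(R_A) + (-2)²·V(R_B) + 2·(-2)·(-2)·Cov(R_A,R_B)
= 4·8.8 + 4·1.2 + 8·3.2 = 65.6

65.600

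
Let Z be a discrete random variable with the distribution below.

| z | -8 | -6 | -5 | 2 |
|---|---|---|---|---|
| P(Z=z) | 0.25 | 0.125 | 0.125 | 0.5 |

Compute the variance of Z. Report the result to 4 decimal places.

E[Z] = (-8)(0.25) + (-6)(0.125) + (-5)(0.125) + (2)(0.5) = -2.375
E[Z²] = (-8)²(0.25) + (-6)²(0.125) + (-5)²(0.125) + (2)²(0.5) = 25.625
Var(Z) = E[Z²] − (E[Z])² = 25.625 − (-2.375)² = 19.984375

19.9844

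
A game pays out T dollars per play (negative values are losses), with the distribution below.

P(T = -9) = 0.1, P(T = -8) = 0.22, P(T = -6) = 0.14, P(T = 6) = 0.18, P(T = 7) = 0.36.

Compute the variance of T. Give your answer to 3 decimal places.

51.330

E[T] = (-9)(0.1) + (-8)(0.22) + (-6)(0.14) + (6)(0.18) + (7)(0.36) = 0.1
E[T²] = (-9)²(0.1) + (-8)²(0.22) + (-6)²(0.14) + (6)²(0.18) + (7)²(0.36) = 51.34
Var(T) = E[T²] − (E[T])² = 51.34 − (0.1)² = 51.33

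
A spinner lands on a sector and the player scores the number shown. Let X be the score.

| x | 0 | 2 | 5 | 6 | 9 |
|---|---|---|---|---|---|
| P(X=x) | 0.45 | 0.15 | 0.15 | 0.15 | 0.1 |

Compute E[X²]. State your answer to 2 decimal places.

17.85

E[X²] = (0)²(0.45) + (2)²(0.15) + (5)²(0.15) + (6)²(0.15) + (9)²(0.1) = 17.85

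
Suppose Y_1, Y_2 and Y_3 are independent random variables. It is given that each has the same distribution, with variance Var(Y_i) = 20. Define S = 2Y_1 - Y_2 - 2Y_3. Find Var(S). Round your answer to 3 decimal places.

180.000

By independence, Var(S) = (2)²Var(Y_1) + (-1)²Var(Y_2) + (-2)²Var(Y_3)
= (2)²·20 + (-1)²·20 + (-2)²·20 = 180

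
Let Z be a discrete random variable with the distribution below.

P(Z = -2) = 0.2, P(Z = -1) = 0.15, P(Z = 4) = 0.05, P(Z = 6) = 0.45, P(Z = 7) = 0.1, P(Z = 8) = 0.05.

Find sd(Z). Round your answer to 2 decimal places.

3.76

E[Z] = (-2)(0.2) + (-1)(0.15) + (4)(0.05) + (6)(0.45) + (7)(0.1) + (8)(0.05) = 3.45
E[Z²] = (-2)²(0.2) + (-1)²(0.15) + (4)²(0.05) + (6)²(0.45) + (7)²(0.1) + (8)²(0.05) = 26.05
var(Z) = E[Z²] − (E[Z])² = 26.05 − (3.45)² = 14.1475
sd(Z) = √14.1475 ≈ 3.76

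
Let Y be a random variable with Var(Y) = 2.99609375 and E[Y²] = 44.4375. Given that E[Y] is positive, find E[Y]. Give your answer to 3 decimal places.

6.438

(E[Y])² = E[Y²] − Var(Y) = 44.4375 − 2.99609375 = 41.44140625
E[Y] = √41.44140625 = 6.4375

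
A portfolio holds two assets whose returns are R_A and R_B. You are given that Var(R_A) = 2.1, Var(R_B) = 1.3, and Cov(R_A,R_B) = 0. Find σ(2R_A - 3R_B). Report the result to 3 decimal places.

Var(2R_A - 3R_B) = (2)²·Var(R_A) + (-3)²·Var(R_B) + 2·(2)·(-3)·Cov(R_A,R_B)
= 4·2.1 + 9·1.3 + -12·0 = 20.1
σ(2R_A - 3R_B) = √20.1 ≈ 4.483

4.483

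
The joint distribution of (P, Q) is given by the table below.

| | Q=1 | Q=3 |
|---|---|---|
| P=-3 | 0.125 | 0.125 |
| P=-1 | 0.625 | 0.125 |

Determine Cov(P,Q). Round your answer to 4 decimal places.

-0.2500

E[P] = -1.5,  E[Q] = 1.5
E[PQ] = -2.5
Cov(P,Q) = E[PQ] − E[P]E[Q] = -2.5 − (-1.5)(1.5) = -0.25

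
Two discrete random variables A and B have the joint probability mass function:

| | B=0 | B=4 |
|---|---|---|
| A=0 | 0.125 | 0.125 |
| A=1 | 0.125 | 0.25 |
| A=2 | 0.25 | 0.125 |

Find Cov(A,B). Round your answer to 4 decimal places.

E[A] = 1.125,  E[B] = 2
E[AB] = 2
Cov(A,B) = E[AB] − E[A]E[B] = 2 − (1.125)(2) = -0.25

-0.2500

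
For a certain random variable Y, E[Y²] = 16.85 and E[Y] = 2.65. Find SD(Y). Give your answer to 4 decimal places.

3.1349

V(Y) = 16.85 − (2.65)² = 9.8275
SD(Y) = √9.8275 ≈ 3.1349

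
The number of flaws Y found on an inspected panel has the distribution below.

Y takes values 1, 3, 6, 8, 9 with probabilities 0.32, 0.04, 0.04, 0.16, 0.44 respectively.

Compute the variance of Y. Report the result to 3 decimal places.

12.954

E[Y] = (1)(0.32) + (3)(0.04) + (6)(0.04) + (8)(0.16) + (9)(0.44) = 5.92
E[Y²] = (1)²(0.32) + (3)²(0.04) + (6)²(0.04) + (8)²(0.16) + (9)²(0.44) = 48
Var(Y) = E[Y²] − (E[Y])² = 48 − (5.92)² = 12.9536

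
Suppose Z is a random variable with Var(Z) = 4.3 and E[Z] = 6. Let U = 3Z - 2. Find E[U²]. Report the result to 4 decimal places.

294.7000

E[3Z - 2] = 3·6 − 2 = 16
Var(3Z - 2) = (3)²·4.3 = 38.7
E[U²] = Var(U) + (E[U])² = 38.7 + (16)² = 294.7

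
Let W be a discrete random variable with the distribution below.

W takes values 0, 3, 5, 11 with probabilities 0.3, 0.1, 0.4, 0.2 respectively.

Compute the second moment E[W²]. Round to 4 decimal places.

E[W²] = (0)²(0.3) + (3)²(0.1) + (5)²(0.4) + (11)²(0.2) = 35.1

35.1000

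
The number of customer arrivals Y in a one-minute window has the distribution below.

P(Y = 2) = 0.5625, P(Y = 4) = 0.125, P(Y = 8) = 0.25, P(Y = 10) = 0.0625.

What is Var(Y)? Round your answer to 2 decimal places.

8.44

E[Y] = (2)(0.5625) + (4)(0.125) + (8)(0.25) + (10)(0.0625) = 4.25
E[Y²] = (2)²(0.5625) + (4)²(0.125) + (8)²(0.25) + (10)²(0.0625) = 26.5
Var(Y) = E[Y²] − (E[Y])² = 26.5 − (4.25)² = 8.4375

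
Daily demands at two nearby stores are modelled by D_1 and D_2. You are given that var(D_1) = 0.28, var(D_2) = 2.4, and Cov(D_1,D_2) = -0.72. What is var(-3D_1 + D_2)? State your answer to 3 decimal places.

var(-3D_1 + D_2) = (-3)²·var(D_1) + (1)²·var(D_2) + 2·(-3)·(1)·Cov(D_1,D_2)
= 9·0.28 + 1·2.4 + -6·-0.72 = 9.24

9.240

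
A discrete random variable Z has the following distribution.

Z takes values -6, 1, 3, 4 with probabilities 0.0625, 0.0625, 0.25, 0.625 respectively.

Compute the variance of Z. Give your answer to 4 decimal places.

5.9336

E[Z] = (-6)(0.0625) + (1)(0.0625) + (3)(0.25) + (4)(0.625) = 2.9375
E[Z²] = (-6)²(0.0625) + (1)²(0.0625) + (3)²(0.25) + (4)²(0.625) = 14.5625
var(Z) = E[Z²] − (E[Z])² = 14.5625 − (2.9375)² = 5.93359375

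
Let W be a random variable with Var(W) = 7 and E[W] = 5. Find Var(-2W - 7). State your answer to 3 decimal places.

Var(-2W - 7) = (-2)²·Var(W) = 4·7 = 28

28.000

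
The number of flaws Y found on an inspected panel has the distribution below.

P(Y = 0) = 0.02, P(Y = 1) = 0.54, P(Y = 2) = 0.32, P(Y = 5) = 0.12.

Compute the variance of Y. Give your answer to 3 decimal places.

E[Y] = (0)(0.02) + (1)(0.54) + (2)(0.32) + (5)(0.12) = 1.78
E[Y²] = (0)²(0.02) + (1)²(0.54) + (2)²(0.32) + (5)²(0.12) = 4.82
V(Y) = E[Y²] − (E[Y])² = 4.82 − (1.78)² = 1.6516

1.652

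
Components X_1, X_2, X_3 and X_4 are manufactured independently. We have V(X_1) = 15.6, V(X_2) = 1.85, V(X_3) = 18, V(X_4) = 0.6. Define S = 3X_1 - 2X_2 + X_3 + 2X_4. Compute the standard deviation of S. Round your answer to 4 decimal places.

12.9692

By independence, V(S) = (3)²V(X_1) + (-2)²V(X_2) + (1)²V(X_3) + (2)²V(X_4)
= (3)²·15.6 + (-2)²·1.85 + (1)²·18 + (2)²·0.6 = 168.2
σ(S) = √168.2 ≈ 12.9692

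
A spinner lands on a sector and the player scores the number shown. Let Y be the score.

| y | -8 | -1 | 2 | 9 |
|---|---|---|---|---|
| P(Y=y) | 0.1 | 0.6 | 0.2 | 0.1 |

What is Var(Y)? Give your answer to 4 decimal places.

15.8900

E[Y] = (-8)(0.1) + (-1)(0.6) + (2)(0.2) + (9)(0.1) = -0.1
E[Y²] = (-8)²(0.1) + (-1)²(0.6) + (2)²(0.2) + (9)²(0.1) = 15.9
Var(Y) = E[Y²] − (E[Y])² = 15.9 − (-0.1)² = 15.89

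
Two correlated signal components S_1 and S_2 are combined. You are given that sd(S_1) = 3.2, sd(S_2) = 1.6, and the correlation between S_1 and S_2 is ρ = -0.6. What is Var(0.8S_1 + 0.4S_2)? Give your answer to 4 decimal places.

4.9971

Var(S_1) = (3.2)² = 10.24;  Var(S_2) = (1.6)² = 2.56
cov(S_1,S_2) = ρ·sd(S_1)·sd(S_2) = -0.6·3.2·1.6 = -3.072
Var(0.8S_1 + 0.4S_2) = (0.8)²·Var(S_1) + (0.4)²·Var(S_2) + 2·(0.8)·(0.4)·cov(S_1,S_2)
= 0.64·10.24 + 0.16·2.56 + 0.64·-3.072 = 4.99712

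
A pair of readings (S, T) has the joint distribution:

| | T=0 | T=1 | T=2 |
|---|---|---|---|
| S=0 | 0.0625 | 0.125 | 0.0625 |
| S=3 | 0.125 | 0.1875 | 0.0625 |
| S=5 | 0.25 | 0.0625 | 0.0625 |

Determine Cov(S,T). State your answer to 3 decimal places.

-0.375

E[S] = 3,  E[T] = 0.75
E[ST] = 1.875
Cov(S,T) = E[ST] − E[S]E[T] = 1.875 − (3)(0.75) = -0.375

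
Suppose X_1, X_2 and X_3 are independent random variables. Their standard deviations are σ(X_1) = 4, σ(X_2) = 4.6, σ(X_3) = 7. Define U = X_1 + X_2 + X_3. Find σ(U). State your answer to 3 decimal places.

9.282

Var(X_1) = 16, Var(X_2) = 21.16, Var(X_3) = 49
By independence, Var(U) = (1)²Var(X_1) + (1)²Var(X_2) + (1)²Var(X_3)
= (1)²·16 + (1)²·21.16 + (1)²·49 = 86.16
σ(U) = √86.16 ≈ 9.282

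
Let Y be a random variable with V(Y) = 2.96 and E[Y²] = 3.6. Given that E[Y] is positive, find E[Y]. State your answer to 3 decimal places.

0.800

(E[Y])² = E[Y²] − V(Y) = 3.6 − 2.96 = 0.64
E[Y] = √0.64 = 0.8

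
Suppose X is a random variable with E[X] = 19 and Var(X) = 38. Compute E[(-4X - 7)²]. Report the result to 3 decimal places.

E[-4X - 7] = -4·19 − 7 = -83
Var(-4X - 7) = (-4)²·38 = 608
E[(-4X - 7)²] = Var((-4X - 7)) + (E[(-4X - 7)])² = 608 + (-83)² = 7497

7497.000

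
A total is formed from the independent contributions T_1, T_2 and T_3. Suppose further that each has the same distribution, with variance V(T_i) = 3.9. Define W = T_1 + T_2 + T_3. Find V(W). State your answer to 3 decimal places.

11.700

By independence, V(W) = (1)²V(T_1) + (1)²V(T_2) + (1)²V(T_3)
= (1)²·3.9 + (1)²·3.9 + (1)²·3.9 = 11.7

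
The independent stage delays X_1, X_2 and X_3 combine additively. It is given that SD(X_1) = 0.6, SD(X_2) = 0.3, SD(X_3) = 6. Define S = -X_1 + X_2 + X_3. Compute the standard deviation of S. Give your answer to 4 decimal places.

Var(X_1) = 0.36, Var(X_2) = 0.09, Var(X_3) = 36
By independence, Var(S) = (-1)²Var(X_1) + (1)²Var(X_2) + (1)²Var(X_3)
= (-1)²·0.36 + (1)²·0.09 + (1)²·36 = 36.45
SD(S) = √36.45 ≈ 6.0374

6.0374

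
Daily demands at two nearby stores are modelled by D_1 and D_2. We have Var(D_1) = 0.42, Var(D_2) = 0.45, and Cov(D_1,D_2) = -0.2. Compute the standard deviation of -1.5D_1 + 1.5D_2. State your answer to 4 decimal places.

Var(-1.5D_1 + 1.5D_2) = (-1.5)²·Var(D_1) + (1.5)²·Var(D_2) + 2·(-1.5)·(1.5)·Cov(D_1,D_2)
= 2.25·0.42 + 2.25·0.45 + -4.5·-0.2 = 2.8575
SD(-1.5D_1 + 1.5D_2) = √2.8575 ≈ 1.6904

1.6904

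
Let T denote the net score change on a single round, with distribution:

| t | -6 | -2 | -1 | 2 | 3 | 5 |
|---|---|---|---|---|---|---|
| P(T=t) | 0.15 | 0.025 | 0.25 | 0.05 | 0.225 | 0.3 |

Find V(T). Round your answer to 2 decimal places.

E[T] = (-6)(0.15) + (-2)(0.025) + (-1)(0.25) + (2)(0.05) + (3)(0.225) + (5)(0.3) = 1.075
E[T²] = (-6)²(0.15) + (-2)²(0.025) + (-1)²(0.25) + (2)²(0.05) + (3)²(0.225) + (5)²(0.3) = 15.475
V(T) = E[T²] − (E[T])² = 15.475 − (1.075)² = 14.319375

14.32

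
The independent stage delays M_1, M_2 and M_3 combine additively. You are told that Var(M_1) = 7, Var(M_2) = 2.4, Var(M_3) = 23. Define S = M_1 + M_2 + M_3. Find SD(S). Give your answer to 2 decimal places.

By independence, Var(S) = (1)²Var(M_1) + (1)²Var(M_2) + (1)²Var(M_3)
= (1)²·7 + (1)²·2.4 + (1)²·23 = 32.4
SD(S) = √32.4 ≈ 5.69

5.69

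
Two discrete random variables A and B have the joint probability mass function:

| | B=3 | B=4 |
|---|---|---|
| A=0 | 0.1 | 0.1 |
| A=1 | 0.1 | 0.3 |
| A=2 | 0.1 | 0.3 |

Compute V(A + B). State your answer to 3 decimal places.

E[A] = 1.2,  E[B] = 3.7,  E[AB] = 4.5
V(A) = 2 − (1.2)² = 0.56;  V(B) = 13.9 − (3.7)² = 0.21
Cov(A,B) = 4.5 − (1.2)(3.7) = 0.06
V(A + B) = (1)²·0.56 + (1)²·0.21 + 2·(1)·(1)·0.06 = 0.89

0.890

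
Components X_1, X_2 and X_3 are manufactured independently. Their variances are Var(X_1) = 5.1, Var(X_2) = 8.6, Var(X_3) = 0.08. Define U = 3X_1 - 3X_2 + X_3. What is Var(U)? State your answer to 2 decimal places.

123.38

By independence, Var(U) = (3)²Var(X_1) + (-3)²Var(X_2) + (1)²Var(X_3)
= (3)²·5.1 + (-3)²·8.6 + (1)²·0.08 = 123.38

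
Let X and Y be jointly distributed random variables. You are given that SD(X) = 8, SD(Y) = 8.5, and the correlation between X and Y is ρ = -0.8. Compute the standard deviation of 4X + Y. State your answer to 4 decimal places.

25.7109

var(X) = (8)² = 64;  var(Y) = (8.5)² = 72.25
Cov(X,Y) = ρ·SD(X)·SD(Y) = -0.8·8·8.5 = -54.4
var(4X + Y) = (4)²·var(X) + (1)²·var(Y) + 2·(4)·(1)·Cov(X,Y)
= 16·64 + 1·72.25 + 8·-54.4 = 661.05
SD(4X + Y) = √661.05 ≈ 25.7109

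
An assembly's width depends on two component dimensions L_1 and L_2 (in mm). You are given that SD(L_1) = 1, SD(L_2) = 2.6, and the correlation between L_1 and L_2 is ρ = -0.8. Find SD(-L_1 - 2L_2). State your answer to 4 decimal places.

Var(L_1) = (1)² = 1;  Var(L_2) = (2.6)² = 6.76
Cov(L_1,L_2) = ρ·SD(L_1)·SD(L_2) = -0.8·1·2.6 = -2.08
Var(-L_1 - 2L_2) = (-1)²·Var(L_1) + (-2)²·Var(L_2) + 2·(-1)·(-2)·Cov(L_1,L_2)
= 1·1 + 4·6.76 + 4·-2.08 = 19.72
SD(-L_1 - 2L_2) = √19.72 ≈ 4.4407

4.4407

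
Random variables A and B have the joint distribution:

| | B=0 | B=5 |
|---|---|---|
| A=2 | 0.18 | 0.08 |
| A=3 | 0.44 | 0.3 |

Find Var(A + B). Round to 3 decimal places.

6.270

E[A] = 2.74,  E[B] = 1.9,  E[AB] = 5.3
Var(A) = 7.7 − (2.74)² = 0.1924;  Var(B) = 9.5 − (1.9)² = 5.89
Cov(A,B) = 5.3 − (2.74)(1.9) = 0.094
Var(A + B) = (1)²·0.1924 + (1)²·5.89 + 2·(1)·(1)·0.094 = 6.2704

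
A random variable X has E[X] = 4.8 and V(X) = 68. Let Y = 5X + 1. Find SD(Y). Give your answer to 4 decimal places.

V(5X + 1) = (5)²·68 = 1700
SD(Y) = √1700 ≈ 41.2311

41.2311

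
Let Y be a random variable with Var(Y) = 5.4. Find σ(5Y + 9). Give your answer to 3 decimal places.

11.619

Var(5Y + 9) = (5)²·5.4 = 135
σ(5Y + 9) = √135 ≈ 11.619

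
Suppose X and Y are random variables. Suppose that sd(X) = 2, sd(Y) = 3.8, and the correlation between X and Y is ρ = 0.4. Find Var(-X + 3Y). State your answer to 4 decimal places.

Var(X) = (2)² = 4;  Var(Y) = (3.8)² = 14.44
cov(X,Y) = ρ·sd(X)·sd(Y) = 0.4·2·3.8 = 3.04
Var(-X + 3Y) = (-1)²·Var(X) + (3)²·Var(Y) + 2·(-1)·(3)·cov(X,Y)
= 1·4 + 9·14.44 + -6·3.04 = 115.72

115.7200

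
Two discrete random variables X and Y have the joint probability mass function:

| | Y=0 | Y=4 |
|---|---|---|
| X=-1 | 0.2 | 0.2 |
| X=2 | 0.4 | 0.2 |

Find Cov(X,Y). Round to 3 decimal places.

E[X] = 0.8,  E[Y] = 1.6
E[XY] = 0.8
Cov(X,Y) = E[XY] − E[X]E[Y] = 0.8 − (0.8)(1.6) = -0.48

-0.480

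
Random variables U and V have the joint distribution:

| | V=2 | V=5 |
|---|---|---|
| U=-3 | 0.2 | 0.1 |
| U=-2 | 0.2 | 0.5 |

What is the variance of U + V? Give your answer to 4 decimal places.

2.8500

E[U] = -2.3,  E[V] = 3.8,  E[UV] = -8.5
Var(U) = 5.5 − (-2.3)² = 0.21;  Var(V) = 16.6 − (3.8)² = 2.16
Cov(U,V) = -8.5 − (-2.3)(3.8) = 0.24
Var(U + V) = (1)²·0.21 + (1)²·2.16 + 2·(1)·(1)·0.24 = 2.85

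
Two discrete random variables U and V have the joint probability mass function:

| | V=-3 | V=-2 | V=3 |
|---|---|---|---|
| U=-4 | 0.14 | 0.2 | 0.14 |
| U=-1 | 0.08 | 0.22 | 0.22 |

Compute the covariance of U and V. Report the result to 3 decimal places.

0.595

E[U] = -2.44,  E[V] = -0.42
E[UV] = 1.62
cov(U,V) = E[UV] − E[U]E[V] = 1.62 − (-2.44)(-0.42) = 0.5952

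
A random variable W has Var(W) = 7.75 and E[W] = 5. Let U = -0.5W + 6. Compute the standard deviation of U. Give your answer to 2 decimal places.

Var(-0.5W + 6) = (-0.5)²·7.75 = 1.9375
SD(U) = √1.9375 ≈ 1.39

1.39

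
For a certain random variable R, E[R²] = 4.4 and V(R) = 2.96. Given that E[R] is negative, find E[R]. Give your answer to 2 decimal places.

(E[R])² = E[R²] − V(R) = 4.4 − 2.96 = 1.44
E[R] = −√1.44 = -1.2

-1.20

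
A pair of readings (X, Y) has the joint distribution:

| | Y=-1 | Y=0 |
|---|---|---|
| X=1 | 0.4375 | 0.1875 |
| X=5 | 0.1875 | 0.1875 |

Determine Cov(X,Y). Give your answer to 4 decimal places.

0.1875

E[X] = 2.5,  E[Y] = -0.625
E[XY] = -1.375
Cov(X,Y) = E[XY] − E[X]E[Y] = -1.375 − (2.5)(-0.625) = 0.1875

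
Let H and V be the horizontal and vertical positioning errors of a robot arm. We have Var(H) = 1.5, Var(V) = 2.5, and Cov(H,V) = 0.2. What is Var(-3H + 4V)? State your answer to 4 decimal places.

48.7000

Var(-3H + 4V) = (-3)²·Var(H) + (4)²·Var(V) + 2·(-3)·(4)·Cov(H,V)
= 9·1.5 + 16·2.5 + -24·0.2 = 48.7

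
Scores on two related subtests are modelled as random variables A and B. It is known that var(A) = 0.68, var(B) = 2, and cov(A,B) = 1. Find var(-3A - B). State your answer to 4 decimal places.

var(-3A - B) = (-3)²·var(A) + (-1)²·var(B) + 2·(-3)·(-1)·cov(A,B)
= 9·0.68 + 1·2 + 6·1 = 14.12

14.1200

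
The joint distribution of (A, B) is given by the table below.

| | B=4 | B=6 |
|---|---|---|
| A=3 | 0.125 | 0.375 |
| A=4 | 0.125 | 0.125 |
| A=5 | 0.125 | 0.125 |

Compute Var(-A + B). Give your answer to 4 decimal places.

E[A] = 3.75,  E[B] = 5.25,  E[AB] = 19.5
Var(A) = 14.75 − (3.75)² = 0.6875;  Var(B) = 28.5 − (5.25)² = 0.9375
cov(A,B) = 19.5 − (3.75)(5.25) = -0.1875
Var(-A + B) = (-1)²·0.6875 + (1)²·0.9375 + 2·(-1)·(1)·-0.1875 = 2

2.0000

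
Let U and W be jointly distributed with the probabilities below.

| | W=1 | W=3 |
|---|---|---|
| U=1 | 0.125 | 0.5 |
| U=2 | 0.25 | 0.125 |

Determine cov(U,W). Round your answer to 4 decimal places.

E[U] = 1.375,  E[W] = 2.25
E[UW] = 2.875
cov(U,W) = E[UW] − E[U]E[W] = 2.875 − (1.375)(2.25) = -0.21875

-0.2188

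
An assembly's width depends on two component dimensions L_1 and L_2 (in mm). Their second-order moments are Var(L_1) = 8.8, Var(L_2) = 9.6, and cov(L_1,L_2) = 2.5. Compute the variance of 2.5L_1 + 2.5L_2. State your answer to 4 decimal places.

146.2500

Var(2.5L_1 + 2.5L_2) = (2.5)²·Var(L_1) + (2.5)²·Var(L_2) + 2·(2.5)·(2.5)·cov(L_1,L_2)
= 6.25·8.8 + 6.25·9.6 + 12.5·2.5 = 146.25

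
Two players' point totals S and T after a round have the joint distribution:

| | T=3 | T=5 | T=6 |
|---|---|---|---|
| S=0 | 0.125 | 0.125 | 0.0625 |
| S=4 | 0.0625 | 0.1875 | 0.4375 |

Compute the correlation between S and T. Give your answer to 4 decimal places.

E[S] = 2.75,  E[T] = 5.125
E[ST] = 15
Cov(S,T) = E[ST] − E[S]E[T] = 15 − (2.75)(5.125) = 0.90625
Var(S) = 3.4375,  Var(T) = 1.234375
ρ = 0.90625 / √(3.4375·1.234375) ≈ 0.4399

0.4399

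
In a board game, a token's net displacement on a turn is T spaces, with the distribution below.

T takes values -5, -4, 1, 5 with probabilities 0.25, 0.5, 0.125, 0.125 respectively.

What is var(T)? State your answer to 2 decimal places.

E[T] = (-5)(0.25) + (-4)(0.5) + (1)(0.125) + (5)(0.125) = -2.5
E[T²] = (-5)²(0.25) + (-4)²(0.5) + (1)²(0.125) + (5)²(0.125) = 17.5
var(T) = E[T²] − (E[T])² = 17.5 − (-2.5)² = 11.25

11.25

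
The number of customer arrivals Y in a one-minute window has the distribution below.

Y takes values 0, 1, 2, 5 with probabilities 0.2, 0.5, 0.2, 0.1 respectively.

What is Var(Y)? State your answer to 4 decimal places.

E[Y] = (0)(0.2) + (1)(0.5) + (2)(0.2) + (5)(0.1) = 1.4
E[Y²] = (0)²(0.2) + (1)²(0.5) + (2)²(0.2) + (5)²(0.1) = 3.8
Var(Y) = E[Y²] − (E[Y])² = 3.8 − (1.4)² = 1.84

1.8400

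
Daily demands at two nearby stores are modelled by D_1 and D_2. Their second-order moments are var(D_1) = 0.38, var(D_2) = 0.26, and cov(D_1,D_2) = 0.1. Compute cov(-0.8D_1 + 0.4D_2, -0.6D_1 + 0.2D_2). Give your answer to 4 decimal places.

0.1632

cov(-0.8D_1 + 0.4D_2, -0.6D_1 + 0.2D_2) = (-0.8)(-0.6)var(D_1) + (0.4)(0.2)var(D_2) + [(-0.8)(0.2) + (0.4)(-0.6)]cov(D_1,D_2)
= 0.48·0.38 + 0.08·0.26 + -0.4·0.1 = 0.1632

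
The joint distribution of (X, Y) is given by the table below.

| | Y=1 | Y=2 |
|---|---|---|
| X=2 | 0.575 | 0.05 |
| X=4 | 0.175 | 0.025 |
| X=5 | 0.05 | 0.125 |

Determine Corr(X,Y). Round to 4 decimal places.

0.4868

E[X] = 2.925,  E[Y] = 1.2
E[XY] = 3.75
Cov(X,Y) = E[XY] − E[X]E[Y] = 3.75 − (2.925)(1.2) = 0.24
var(X) = 1.519375,  var(Y) = 0.16
ρ = 0.24 / √(1.519375·0.16) ≈ 0.4868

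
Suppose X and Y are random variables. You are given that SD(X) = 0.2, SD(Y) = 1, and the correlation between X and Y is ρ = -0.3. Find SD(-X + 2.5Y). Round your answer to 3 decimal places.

V(X) = (0.2)² = 0.04;  V(Y) = (1)² = 1
Cov(X,Y) = ρ·SD(X)·SD(Y) = -0.3·0.2·1 = -0.06
V(-X + 2.5Y) = (-1)²·V(X) + (2.5)²·V(Y) + 2·(-1)·(2.5)·Cov(X,Y)
= 1·0.04 + 6.25·1 + -5·-0.06 = 6.59
SD(-X + 2.5Y) = √6.59 ≈ 2.567

2.567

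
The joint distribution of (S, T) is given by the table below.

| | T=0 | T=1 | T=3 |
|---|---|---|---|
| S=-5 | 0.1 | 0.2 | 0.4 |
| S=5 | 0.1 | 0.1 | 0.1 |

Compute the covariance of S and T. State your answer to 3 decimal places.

-1.400

E[S] = -2,  E[T] = 1.8
E[ST] = -5
cov(S,T) = E[ST] − E[S]E[T] = -5 − (-2)(1.8) = -1.4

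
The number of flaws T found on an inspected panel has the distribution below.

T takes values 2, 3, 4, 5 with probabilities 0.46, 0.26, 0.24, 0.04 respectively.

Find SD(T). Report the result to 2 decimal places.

E[T] = (2)(0.46) + (3)(0.26) + (4)(0.24) + (5)(0.04) = 2.86
E[T²] = (2)²(0.46) + (3)²(0.26) + (4)²(0.24) + (5)²(0.04) = 9.02
V(T) = E[T²] − (E[T])² = 9.02 − (2.86)² = 0.8404
SD(T) = √0.8404 ≈ 0.92

0.92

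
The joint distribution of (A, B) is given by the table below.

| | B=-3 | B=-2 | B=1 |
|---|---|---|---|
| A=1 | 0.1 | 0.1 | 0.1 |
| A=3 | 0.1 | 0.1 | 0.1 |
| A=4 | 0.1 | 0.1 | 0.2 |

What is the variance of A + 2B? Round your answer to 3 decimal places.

15.040

E[A] = 2.8,  E[B] = -1.1,  E[AB] = -2.8
var(A) = 9.4 − (2.8)² = 1.56;  var(B) = 4.3 − (-1.1)² = 3.09
cov(A,B) = -2.8 − (2.8)(-1.1) = 0.28
var(A + 2B) = (1)²·1.56 + (2)²·3.09 + 2·(1)·(2)·0.28 = 15.04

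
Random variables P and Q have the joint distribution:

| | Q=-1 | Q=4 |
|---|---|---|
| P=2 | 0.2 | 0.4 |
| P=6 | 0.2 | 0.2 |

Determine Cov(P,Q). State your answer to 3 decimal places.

-0.800

E[P] = 3.6,  E[Q] = 2
E[PQ] = 6.4
Cov(P,Q) = E[PQ] − E[P]E[Q] = 6.4 − (3.6)(2) = -0.8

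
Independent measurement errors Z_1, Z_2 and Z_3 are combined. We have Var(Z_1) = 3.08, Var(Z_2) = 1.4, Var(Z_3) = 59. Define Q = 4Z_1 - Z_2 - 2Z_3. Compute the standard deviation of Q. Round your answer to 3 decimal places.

By independence, Var(Q) = (4)²Var(Z_1) + (-1)²Var(Z_2) + (-2)²Var(Z_3)
= (4)²·3.08 + (-1)²·1.4 + (-2)²·59 = 286.68
sd(Q) = √286.68 ≈ 16.932

16.932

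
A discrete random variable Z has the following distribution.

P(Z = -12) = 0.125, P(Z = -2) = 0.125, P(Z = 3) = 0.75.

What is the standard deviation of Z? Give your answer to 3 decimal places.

E[Z] = (-12)(0.125) + (-2)(0.125) + (3)(0.75) = 0.5
E[Z²] = (-12)²(0.125) + (-2)²(0.125) + (3)²(0.75) = 25.25
V(Z) = E[Z²] − (E[Z])² = 25.25 − (0.5)² = 25
σ(Z) = √25 ≈ 5.000

5.000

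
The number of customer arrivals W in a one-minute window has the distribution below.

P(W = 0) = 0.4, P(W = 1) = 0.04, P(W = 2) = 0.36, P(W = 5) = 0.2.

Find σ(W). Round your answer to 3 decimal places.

1.839

E[W] = (0)(0.4) + (1)(0.04) + (2)(0.36) + (5)(0.2) = 1.76
E[W²] = (0)²(0.4) + (1)²(0.04) + (2)²(0.36) + (5)²(0.2) = 6.48
V(W) = E[W²] − (E[W])² = 6.48 − (1.76)² = 3.3824
σ(W) = √3.3824 ≈ 1.839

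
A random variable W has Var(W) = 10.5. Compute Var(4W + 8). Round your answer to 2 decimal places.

168.00

Var(4W + 8) = (4)²·Var(W) = 16·10.5 = 168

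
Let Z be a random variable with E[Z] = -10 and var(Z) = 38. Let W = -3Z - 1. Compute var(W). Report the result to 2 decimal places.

342.00

var(-3Z - 1) = (-3)²·var(Z) = 9·38 = 342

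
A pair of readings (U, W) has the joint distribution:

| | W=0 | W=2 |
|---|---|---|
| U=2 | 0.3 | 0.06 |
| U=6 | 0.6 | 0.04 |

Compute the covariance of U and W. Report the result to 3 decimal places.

E[U] = 4.56,  E[W] = 0.2
E[UW] = 0.72
Cov(U,W) = E[UW] − E[U]E[W] = 0.72 − (4.56)(0.2) = -0.192

-0.192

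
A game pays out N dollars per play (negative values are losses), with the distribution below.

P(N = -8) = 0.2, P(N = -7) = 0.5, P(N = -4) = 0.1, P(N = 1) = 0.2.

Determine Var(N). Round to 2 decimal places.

E[N] = (-8)(0.2) + (-7)(0.5) + (-4)(0.1) + (1)(0.2) = -5.3
E[N²] = (-8)²(0.2) + (-7)²(0.5) + (-4)²(0.1) + (1)²(0.2) = 39.1
Var(N) = E[N²] − (E[N])² = 39.1 − (-5.3)² = 11.01

11.01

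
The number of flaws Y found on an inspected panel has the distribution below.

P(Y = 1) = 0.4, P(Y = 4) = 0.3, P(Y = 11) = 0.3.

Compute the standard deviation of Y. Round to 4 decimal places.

E[Y] = (1)(0.4) + (4)(0.3) + (11)(0.3) = 4.9
E[Y²] = (1)²(0.4) + (4)²(0.3) + (11)²(0.3) = 41.5
V(Y) = E[Y²] − (E[Y])² = 41.5 − (4.9)² = 17.49
SD(Y) = √17.49 ≈ 4.1821

4.1821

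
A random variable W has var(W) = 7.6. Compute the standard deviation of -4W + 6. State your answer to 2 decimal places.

11.03

var(-4W + 6) = (-4)²·7.6 = 121.6
SD(-4W + 6) = √121.6 ≈ 11.03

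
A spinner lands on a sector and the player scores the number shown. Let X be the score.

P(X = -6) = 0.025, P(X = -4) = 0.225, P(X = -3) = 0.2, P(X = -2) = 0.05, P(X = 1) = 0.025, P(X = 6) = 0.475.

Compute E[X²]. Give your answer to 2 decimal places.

E[X²] = (-6)²(0.025) + (-4)²(0.225) + (-3)²(0.2) + (-2)²(0.05) + (1)²(0.025) + (6)²(0.475) = 23.625

23.63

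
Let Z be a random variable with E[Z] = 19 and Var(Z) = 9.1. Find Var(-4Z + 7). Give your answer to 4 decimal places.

Var(-4Z + 7) = (-4)²·Var(Z) = 16·9.1 = 145.6

145.6000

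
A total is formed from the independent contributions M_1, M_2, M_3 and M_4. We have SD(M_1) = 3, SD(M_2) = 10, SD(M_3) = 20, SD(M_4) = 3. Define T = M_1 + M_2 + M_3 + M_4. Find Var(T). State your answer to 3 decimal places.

Var(M_1) = 9, Var(M_2) = 100, Var(M_3) = 400, Var(M_4) = 9
By independence, Var(T) = (1)²Var(M_1) + (1)²Var(M_2) + (1)²Var(M_3) + (1)²Var(M_4)
= (1)²·9 + (1)²·100 + (1)²·400 + (1)²·9 = 518

518.000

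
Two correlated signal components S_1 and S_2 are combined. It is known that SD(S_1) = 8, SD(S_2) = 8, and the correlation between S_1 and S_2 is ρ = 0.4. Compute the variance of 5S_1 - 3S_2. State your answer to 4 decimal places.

1408.0000

Var(S_1) = (8)² = 64;  Var(S_2) = (8)² = 64
cov(S_1,S_2) = ρ·SD(S_1)·SD(S_2) = 0.4·8·8 = 25.6
Var(5S_1 - 3S_2) = (5)²·Var(S_1) + (-3)²·Var(S_2) + 2·(5)·(-3)·cov(S_1,S_2)
= 25·64 + 9·64 + -30·25.6 = 1408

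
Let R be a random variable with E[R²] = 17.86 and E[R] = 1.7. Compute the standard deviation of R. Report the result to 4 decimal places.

3.8691

V(R) = 17.86 − (1.7)² = 14.97
SD(R) = √14.97 ≈ 3.8691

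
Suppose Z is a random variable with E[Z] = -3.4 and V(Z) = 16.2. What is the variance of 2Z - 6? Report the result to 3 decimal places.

V(2Z - 6) = (2)²·V(Z) = 4·16.2 = 64.8

64.800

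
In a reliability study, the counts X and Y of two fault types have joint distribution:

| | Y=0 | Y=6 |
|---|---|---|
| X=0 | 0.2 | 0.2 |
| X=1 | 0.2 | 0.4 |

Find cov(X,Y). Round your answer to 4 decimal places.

E[X] = 0.6,  E[Y] = 3.6
E[XY] = 2.4
cov(X,Y) = E[XY] − E[X]E[Y] = 2.4 − (0.6)(3.6) = 0.24

0.2400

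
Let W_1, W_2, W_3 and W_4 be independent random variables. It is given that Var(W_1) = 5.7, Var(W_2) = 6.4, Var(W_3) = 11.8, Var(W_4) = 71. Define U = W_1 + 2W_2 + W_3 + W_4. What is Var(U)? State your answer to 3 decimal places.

By independence, Var(U) = (1)²Var(W_1) + (2)²Var(W_2) + (1)²Var(W_3) + (1)²Var(W_4)
= (1)²·5.7 + (2)²·6.4 + (1)²·11.8 + (1)²·71 = 114.1

114.100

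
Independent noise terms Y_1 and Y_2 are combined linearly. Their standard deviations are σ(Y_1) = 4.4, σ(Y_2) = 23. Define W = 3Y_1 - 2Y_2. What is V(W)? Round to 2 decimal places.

2290.24

V(Y_1) = 19.36, V(Y_2) = 529
By independence, V(W) = (3)²V(Y_1) + (-2)²V(Y_2)
= (3)²·19.36 + (-2)²·529 = 2290.24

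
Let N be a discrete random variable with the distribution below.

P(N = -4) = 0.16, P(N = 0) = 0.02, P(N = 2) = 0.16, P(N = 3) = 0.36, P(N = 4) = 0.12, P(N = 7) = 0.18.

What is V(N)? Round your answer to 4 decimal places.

10.9300

E[N] = (-4)(0.16) + (0)(0.02) + (2)(0.16) + (3)(0.36) + (4)(0.12) + (7)(0.18) = 2.5
E[N²] = (-4)²(0.16) + (0)²(0.02) + (2)²(0.16) + (3)²(0.36) + (4)²(0.12) + (7)²(0.18) = 17.18
V(N) = E[N²] − (E[N])² = 17.18 − (2.5)² = 10.93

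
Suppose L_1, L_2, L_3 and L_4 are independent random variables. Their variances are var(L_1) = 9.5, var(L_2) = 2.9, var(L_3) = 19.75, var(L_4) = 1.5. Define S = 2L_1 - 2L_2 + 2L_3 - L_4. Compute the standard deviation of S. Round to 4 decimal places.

11.4061

By independence, var(S) = (2)²var(L_1) + (-2)²var(L_2) + (2)²var(L_3) + (-1)²var(L_4)
= (2)²·9.5 + (-2)²·2.9 + (2)²·19.75 + (-1)²·1.5 = 130.1
SD(S) = √130.1 ≈ 11.4061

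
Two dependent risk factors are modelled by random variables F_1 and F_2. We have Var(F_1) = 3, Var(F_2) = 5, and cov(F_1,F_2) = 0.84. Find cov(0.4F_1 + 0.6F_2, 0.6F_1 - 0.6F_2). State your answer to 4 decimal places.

-0.9792

cov(0.4F_1 + 0.6F_2, 0.6F_1 - 0.6F_2) = (0.4)(0.6)Var(F_1) + (0.6)(-0.6)Var(F_2) + [(0.4)(-0.6) + (0.6)(0.6)]cov(F_1,F_2)
= 0.24·3 + -0.36·5 + 0.12·0.84 = -0.9792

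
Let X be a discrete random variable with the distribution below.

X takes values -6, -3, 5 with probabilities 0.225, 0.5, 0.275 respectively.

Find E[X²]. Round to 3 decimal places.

E[X²] = (-6)²(0.225) + (-3)²(0.5) + (5)²(0.275) = 19.475

19.475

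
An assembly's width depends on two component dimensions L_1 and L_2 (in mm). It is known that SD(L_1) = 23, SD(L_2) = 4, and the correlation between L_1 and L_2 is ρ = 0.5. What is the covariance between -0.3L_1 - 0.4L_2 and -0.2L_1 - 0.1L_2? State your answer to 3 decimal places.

37.440

Var(L_1) = (23)² = 529;  Var(L_2) = (4)² = 16
cov(L_1,L_2) = ρ·SD(L_1)·SD(L_2) = 0.5·23·4 = 46
cov(-0.3L_1 - 0.4L_2, -0.2L_1 - 0.1L_2) = (-0.3)(-0.2)Var(L_1) + (-0.4)(-0.1)Var(L_2) + [(-0.3)(-0.1) + (-0.4)(-0.2)]cov(L_1,L_2)
= 0.06·529 + 0.04·16 + 0.11·46 = 37.44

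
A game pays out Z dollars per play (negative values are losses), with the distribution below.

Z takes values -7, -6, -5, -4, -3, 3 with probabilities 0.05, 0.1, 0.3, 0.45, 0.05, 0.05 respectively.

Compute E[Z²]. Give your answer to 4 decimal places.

E[Z²] = (-7)²(0.05) + (-6)²(0.1) + (-5)²(0.3) + (-4)²(0.45) + (-3)²(0.05) + (3)²(0.05) = 21.65

21.6500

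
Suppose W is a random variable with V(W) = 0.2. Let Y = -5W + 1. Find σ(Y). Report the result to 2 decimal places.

V(-5W + 1) = (-5)²·0.2 = 5
σ(Y) = √5 ≈ 2.24

2.24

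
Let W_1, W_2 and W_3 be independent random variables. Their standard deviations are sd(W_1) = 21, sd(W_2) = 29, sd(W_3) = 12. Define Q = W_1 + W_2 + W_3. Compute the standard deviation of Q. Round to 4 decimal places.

37.7624

Var(W_1) = 441, Var(W_2) = 841, Var(W_3) = 144
By independence, Var(Q) = (1)²Var(W_1) + (1)²Var(W_2) + (1)²Var(W_3)
= (1)²·441 + (1)²·841 + (1)²·144 = 1426
sd(Q) = √1426 ≈ 37.7624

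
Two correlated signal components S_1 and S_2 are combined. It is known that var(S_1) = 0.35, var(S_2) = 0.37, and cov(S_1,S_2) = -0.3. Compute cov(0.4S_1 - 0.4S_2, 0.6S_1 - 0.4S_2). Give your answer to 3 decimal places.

0.263

cov(0.4S_1 - 0.4S_2, 0.6S_1 - 0.4S_2) = (0.4)(0.6)var(S_1) + (-0.4)(-0.4)var(S_2) + [(0.4)(-0.4) + (-0.4)(0.6)]cov(S_1,S_2)
= 0.24·0.35 + 0.16·0.37 + -0.4·-0.3 = 0.2632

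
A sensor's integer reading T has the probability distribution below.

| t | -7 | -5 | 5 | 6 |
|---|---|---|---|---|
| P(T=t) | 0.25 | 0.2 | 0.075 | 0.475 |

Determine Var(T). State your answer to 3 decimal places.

E[T] = (-7)(0.25) + (-5)(0.2) + (5)(0.075) + (6)(0.475) = 0.475
E[T²] = (-7)²(0.25) + (-5)²(0.2) + (5)²(0.075) + (6)²(0.475) = 36.225
Var(T) = E[T²] − (E[T])² = 36.225 − (0.475)² = 35.999375

35.999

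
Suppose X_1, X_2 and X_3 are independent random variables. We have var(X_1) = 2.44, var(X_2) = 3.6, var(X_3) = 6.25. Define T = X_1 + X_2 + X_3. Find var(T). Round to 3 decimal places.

12.290

By independence, var(T) = (1)²var(X_1) + (1)²var(X_2) + (1)²var(X_3)
= (1)²·2.44 + (1)²·3.6 + (1)²·6.25 = 12.29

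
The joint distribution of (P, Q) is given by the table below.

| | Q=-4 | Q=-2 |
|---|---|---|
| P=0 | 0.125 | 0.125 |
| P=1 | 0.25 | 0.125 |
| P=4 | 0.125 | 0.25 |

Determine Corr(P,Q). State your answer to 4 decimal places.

E[P] = 1.875,  E[Q] = -3
E[PQ] = -5.25
Cov(P,Q) = E[PQ] − E[P]E[Q] = -5.25 − (1.875)(-3) = 0.375
V(P) = 2.859375,  V(Q) = 1
ρ = 0.375 / √(2.859375·1) ≈ 0.2218

0.2218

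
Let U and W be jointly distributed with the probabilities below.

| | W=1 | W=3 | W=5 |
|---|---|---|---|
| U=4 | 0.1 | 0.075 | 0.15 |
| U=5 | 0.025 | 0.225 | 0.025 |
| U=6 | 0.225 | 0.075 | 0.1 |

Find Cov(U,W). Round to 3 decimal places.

-0.339

E[U] = 5.075,  E[W] = 2.85
E[UW] = 14.125
Cov(U,W) = E[UW] − E[U]E[W] = 14.125 − (5.075)(2.85) = -0.33875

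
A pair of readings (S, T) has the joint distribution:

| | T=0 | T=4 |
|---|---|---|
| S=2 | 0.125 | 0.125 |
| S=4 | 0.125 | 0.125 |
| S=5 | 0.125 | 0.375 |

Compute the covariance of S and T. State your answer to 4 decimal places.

0.5000

E[S] = 4,  E[T] = 2.5
E[ST] = 10.5
cov(S,T) = E[ST] − E[S]E[T] = 10.5 − (4)(2.5) = 0.5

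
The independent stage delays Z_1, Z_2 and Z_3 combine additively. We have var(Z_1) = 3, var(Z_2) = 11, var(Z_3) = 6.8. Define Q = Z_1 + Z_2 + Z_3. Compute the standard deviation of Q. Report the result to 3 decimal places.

4.561

By independence, var(Q) = (1)²var(Z_1) + (1)²var(Z_2) + (1)²var(Z_3)
= (1)²·3 + (1)²·11 + (1)²·6.8 = 20.8
σ(Q) = √20.8 ≈ 4.561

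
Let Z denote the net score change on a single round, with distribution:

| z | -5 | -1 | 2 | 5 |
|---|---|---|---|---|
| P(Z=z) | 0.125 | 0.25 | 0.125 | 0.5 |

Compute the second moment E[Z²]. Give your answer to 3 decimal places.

E[Z²] = (-5)²(0.125) + (-1)²(0.25) + (2)²(0.125) + (5)²(0.5) = 16.375

16.375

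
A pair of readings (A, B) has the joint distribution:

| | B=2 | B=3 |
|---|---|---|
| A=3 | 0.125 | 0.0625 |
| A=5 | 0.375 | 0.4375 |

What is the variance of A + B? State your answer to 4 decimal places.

0.9844

E[A] = 4.625,  E[B] = 2.5,  E[AB] = 11.625
V(A) = 22 − (4.625)² = 0.609375;  V(B) = 6.5 − (2.5)² = 0.25
Cov(A,B) = 11.625 − (4.625)(2.5) = 0.0625
V(A + B) = (1)²·0.609375 + (1)²·0.25 + 2·(1)·(1)·0.0625 = 0.984375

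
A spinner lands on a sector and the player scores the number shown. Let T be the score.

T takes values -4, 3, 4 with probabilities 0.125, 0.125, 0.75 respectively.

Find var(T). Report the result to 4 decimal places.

E[T] = (-4)(0.125) + (3)(0.125) + (4)(0.75) = 2.875
E[T²] = (-4)²(0.125) + (3)²(0.125) + (4)²(0.75) = 15.125
var(T) = E[T²] − (E[T])² = 15.125 − (2.875)² = 6.859375

6.8594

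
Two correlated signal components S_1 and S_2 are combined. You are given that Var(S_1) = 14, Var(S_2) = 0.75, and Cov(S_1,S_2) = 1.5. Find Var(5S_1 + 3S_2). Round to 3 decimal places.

Var(5S_1 + 3S_2) = (5)²·Var(S_1) + (3)²·Var(S_2) + 2·(5)·(3)·Cov(S_1,S_2)
= 25·14 + 9·0.75 + 30·1.5 = 401.75

401.750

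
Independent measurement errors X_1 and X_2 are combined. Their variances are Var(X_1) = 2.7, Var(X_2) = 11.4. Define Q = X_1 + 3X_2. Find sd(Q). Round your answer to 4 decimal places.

By independence, Var(Q) = (1)²Var(X_1) + (3)²Var(X_2)
= (1)²·2.7 + (3)²·11.4 = 105.3
sd(Q) = √105.3 ≈ 10.2616

10.2616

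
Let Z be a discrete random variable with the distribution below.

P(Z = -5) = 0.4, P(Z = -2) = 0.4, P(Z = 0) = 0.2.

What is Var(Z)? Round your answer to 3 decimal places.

3.760

E[Z] = (-5)(0.4) + (-2)(0.4) + (0)(0.2) = -2.8
E[Z²] = (-5)²(0.4) + (-2)²(0.4) + (0)²(0.2) = 11.6
Var(Z) = E[Z²] − (E[Z])² = 11.6 − (-2.8)² = 3.76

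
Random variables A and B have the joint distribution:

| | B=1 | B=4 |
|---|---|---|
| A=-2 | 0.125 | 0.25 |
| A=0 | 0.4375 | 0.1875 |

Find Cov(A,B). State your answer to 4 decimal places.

E[A] = -0.75,  E[B] = 2.3125
E[AB] = -2.25
Cov(A,B) = E[AB] − E[A]E[B] = -2.25 − (-0.75)(2.3125) = -0.515625

-0.5156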